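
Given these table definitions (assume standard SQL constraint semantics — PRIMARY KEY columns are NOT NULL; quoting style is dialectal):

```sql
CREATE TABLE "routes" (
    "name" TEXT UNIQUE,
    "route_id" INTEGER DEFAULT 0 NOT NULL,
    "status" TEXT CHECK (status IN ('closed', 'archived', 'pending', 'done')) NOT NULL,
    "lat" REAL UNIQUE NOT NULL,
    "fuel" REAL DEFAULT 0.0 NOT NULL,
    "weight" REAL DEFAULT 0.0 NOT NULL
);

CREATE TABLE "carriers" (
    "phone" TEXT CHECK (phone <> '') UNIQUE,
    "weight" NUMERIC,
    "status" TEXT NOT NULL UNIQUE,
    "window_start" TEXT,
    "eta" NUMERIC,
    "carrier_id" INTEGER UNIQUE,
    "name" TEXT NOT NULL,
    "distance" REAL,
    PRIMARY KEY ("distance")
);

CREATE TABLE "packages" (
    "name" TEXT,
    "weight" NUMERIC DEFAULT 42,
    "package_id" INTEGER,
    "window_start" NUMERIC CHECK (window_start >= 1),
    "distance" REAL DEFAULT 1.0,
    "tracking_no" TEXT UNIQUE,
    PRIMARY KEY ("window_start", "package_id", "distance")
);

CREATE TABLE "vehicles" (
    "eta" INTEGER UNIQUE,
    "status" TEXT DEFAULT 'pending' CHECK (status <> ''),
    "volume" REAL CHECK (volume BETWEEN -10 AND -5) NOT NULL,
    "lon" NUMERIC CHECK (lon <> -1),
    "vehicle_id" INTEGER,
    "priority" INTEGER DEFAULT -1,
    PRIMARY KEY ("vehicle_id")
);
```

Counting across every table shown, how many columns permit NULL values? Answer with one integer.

13

routes: 1 nullable (name — PK none and explicit NOT NULL columns excluded).
carriers: 5 nullable (phone, weight, window_start, eta, carrier_id — PK (distance) and explicit NOT NULL columns excluded).
packages: 3 nullable (name, weight, tracking_no — PK (window_start, package_id, distance) and explicit NOT NULL columns excluded).
vehicles: 4 nullable (eta, status, lon, priority — PK (vehicle_id) and explicit NOT NULL columns excluded).
Total: 1 + 5 + 3 + 4 = 13.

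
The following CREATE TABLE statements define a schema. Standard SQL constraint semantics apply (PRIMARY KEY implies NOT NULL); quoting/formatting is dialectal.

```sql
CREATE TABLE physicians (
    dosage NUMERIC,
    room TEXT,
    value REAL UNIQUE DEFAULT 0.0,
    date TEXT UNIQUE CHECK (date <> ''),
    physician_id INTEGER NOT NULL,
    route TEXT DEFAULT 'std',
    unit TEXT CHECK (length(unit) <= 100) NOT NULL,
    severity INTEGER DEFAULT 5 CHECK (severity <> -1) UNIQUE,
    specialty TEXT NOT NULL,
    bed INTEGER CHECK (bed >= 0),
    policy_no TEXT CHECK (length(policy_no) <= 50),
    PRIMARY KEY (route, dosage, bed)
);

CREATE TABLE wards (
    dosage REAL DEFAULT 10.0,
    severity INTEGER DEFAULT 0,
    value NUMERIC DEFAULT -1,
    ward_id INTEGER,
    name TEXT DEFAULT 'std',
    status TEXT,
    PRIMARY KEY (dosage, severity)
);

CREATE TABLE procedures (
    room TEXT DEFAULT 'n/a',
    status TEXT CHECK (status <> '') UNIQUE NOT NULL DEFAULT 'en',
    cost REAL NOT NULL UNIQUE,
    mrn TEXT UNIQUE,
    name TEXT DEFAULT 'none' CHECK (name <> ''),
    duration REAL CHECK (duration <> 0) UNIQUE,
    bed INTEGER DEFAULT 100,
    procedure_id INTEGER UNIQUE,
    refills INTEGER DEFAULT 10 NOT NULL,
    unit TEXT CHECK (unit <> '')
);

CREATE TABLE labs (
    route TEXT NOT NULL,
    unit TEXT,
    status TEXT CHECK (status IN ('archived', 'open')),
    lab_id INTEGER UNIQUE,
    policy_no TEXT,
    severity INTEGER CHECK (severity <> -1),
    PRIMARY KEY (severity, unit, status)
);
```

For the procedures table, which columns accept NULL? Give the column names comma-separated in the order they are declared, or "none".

room, mrn, name, duration, bed, procedure_id, unit

- room: DEFAULT only fills an omitted column; an explicit NULL is still allowed → nullable.
- status: declared NOT NULL → not nullable.
- cost: declared NOT NULL → not nullable.
- mrn: UNIQUE does not imply NOT NULL → nullable.
- name: CHECK does not forbid NULL (a CHECK constraint passes when its expression is NULL) → nullable.
- duration: CHECK does not forbid NULL (a CHECK constraint passes when its expression is NULL) → nullable.
- bed: DEFAULT only fills an omitted column; an explicit NULL is still allowed → nullable.
- procedure_id: UNIQUE does not imply NOT NULL → nullable.
- refills: declared NOT NULL → not nullable.
- unit: CHECK does not forbid NULL (a CHECK constraint passes when its expression is NULL) → nullable.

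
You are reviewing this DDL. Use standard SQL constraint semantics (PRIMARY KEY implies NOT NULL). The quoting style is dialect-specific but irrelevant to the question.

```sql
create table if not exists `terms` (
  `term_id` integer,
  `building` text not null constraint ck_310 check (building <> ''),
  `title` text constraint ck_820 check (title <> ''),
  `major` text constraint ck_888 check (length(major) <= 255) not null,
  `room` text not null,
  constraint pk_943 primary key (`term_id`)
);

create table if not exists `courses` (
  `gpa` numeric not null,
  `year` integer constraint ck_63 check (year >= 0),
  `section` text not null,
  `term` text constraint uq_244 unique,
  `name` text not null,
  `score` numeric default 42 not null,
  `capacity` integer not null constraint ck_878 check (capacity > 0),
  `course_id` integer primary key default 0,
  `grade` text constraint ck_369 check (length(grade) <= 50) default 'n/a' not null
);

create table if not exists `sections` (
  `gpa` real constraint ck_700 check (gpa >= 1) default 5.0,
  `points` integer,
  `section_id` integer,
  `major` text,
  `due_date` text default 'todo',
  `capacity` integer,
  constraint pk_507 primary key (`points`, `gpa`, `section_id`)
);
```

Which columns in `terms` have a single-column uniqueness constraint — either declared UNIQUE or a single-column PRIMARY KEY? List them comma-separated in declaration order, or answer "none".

term_id

- term_id: single-column PRIMARY KEY → unique.
- building: no UNIQUE or single-column PK constraint.
- title: no UNIQUE or single-column PK constraint.
- major: no UNIQUE or single-column PK constraint.
- room: no UNIQUE or single-column PK constraint.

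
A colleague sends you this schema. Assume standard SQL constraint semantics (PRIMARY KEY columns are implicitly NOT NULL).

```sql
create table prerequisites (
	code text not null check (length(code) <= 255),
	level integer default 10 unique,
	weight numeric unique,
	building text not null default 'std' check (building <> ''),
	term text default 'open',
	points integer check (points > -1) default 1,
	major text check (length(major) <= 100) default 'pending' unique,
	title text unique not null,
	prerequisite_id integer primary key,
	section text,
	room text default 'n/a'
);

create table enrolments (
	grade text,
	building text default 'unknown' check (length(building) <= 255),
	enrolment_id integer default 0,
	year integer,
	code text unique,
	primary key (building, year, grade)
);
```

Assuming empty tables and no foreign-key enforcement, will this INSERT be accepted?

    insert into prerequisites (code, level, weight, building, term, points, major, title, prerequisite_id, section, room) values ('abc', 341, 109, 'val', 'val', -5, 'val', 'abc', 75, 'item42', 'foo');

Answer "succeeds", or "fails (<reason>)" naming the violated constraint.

The value -5 for points violates CHECK (points > -1).

fails (CHECK on points)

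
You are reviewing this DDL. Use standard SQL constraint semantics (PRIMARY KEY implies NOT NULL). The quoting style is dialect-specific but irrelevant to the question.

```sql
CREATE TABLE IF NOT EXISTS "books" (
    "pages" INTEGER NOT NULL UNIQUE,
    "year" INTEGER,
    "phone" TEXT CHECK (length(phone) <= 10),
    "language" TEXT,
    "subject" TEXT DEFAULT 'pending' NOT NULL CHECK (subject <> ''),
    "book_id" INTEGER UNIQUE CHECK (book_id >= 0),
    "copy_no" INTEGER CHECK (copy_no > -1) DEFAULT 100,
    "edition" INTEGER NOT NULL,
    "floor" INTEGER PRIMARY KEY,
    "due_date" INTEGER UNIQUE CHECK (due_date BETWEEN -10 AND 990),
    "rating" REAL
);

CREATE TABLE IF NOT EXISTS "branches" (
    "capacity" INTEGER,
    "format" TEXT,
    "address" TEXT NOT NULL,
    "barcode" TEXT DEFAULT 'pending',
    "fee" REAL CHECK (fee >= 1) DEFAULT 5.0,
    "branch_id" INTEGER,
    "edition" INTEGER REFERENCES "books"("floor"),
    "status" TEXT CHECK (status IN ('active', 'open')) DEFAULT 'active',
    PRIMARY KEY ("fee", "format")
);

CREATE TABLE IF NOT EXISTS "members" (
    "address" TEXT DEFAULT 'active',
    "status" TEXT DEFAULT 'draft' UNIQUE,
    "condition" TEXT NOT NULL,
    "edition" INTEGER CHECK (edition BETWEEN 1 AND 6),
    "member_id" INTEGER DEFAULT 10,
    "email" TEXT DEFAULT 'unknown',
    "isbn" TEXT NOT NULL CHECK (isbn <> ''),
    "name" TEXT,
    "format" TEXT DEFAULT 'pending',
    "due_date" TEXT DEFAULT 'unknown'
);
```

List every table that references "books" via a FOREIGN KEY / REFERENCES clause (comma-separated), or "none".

- branches.edition references books(floor).

branches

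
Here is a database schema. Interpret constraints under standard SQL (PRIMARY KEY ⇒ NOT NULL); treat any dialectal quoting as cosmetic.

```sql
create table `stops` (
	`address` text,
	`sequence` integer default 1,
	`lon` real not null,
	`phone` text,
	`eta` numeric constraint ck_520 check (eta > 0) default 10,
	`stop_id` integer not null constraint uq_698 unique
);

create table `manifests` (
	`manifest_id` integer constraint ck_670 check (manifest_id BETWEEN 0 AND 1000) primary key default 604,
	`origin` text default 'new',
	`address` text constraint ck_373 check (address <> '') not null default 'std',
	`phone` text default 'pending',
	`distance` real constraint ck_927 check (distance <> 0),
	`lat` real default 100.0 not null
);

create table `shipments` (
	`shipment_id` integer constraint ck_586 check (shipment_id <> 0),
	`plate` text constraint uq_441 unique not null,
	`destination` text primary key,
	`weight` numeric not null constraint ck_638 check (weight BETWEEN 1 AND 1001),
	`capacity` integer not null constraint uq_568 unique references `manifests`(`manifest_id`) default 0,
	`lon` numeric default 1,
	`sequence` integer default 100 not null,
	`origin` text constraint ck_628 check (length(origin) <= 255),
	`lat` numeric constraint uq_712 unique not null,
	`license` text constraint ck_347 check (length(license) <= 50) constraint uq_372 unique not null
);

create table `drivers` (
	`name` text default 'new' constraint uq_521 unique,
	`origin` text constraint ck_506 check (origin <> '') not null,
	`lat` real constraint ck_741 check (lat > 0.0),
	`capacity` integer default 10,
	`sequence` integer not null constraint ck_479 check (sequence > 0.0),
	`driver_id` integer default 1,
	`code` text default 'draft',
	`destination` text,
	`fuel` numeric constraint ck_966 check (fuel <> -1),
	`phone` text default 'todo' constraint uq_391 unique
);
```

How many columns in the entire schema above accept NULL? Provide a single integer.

18

stops: 4 nullable (address, sequence, phone, eta — PK none and explicit NOT NULL columns excluded).
manifests: 3 nullable (origin, phone, distance — PK (manifest_id) and explicit NOT NULL columns excluded).
shipments: 3 nullable (shipment_id, lon, origin — PK (destination) and explicit NOT NULL columns excluded).
drivers: 8 nullable (name, lat, capacity, driver_id, code, destination, fuel, phone — PK none and explicit NOT NULL columns excluded).
Total: 4 + 3 + 3 + 8 = 18.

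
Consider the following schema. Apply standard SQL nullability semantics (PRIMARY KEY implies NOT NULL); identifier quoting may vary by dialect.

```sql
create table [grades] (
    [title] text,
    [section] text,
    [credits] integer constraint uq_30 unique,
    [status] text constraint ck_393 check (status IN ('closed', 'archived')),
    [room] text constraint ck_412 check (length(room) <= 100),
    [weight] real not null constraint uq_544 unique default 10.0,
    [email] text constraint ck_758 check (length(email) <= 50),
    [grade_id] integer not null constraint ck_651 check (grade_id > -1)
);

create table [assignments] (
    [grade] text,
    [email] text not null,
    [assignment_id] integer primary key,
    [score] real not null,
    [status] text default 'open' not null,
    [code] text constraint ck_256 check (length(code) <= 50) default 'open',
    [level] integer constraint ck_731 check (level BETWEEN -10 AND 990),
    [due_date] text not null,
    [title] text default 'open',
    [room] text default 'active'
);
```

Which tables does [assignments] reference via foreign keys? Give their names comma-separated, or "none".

No column in assignments has a REFERENCES clause.

none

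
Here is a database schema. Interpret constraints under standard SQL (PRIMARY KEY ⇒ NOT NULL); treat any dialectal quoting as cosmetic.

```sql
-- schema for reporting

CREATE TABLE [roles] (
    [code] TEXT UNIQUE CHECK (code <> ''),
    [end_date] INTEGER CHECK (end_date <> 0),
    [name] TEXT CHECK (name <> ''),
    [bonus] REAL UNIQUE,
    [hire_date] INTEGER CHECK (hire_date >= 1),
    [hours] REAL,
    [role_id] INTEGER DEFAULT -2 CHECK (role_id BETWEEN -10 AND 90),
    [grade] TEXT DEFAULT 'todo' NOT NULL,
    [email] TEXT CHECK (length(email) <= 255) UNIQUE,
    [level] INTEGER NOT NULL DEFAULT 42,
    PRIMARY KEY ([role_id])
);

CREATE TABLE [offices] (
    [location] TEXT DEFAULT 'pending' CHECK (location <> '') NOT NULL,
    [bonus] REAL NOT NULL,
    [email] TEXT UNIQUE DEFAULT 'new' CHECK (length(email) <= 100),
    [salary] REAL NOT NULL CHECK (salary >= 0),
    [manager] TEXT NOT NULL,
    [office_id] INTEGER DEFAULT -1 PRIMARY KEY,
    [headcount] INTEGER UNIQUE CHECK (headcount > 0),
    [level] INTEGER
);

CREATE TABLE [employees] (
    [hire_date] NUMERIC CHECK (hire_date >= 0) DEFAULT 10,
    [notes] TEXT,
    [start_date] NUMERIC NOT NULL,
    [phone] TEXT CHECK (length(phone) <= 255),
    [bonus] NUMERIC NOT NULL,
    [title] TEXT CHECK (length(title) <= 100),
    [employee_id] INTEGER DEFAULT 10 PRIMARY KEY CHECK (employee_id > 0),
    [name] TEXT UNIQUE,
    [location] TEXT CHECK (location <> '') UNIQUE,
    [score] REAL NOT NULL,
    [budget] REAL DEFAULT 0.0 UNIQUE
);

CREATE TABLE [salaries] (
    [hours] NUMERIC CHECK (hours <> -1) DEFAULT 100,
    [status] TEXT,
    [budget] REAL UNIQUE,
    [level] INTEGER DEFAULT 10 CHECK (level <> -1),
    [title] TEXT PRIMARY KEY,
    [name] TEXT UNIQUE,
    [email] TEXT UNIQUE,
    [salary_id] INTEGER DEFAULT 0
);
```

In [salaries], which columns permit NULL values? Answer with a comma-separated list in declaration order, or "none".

hours, status, budget, level, name, email, salary_id

- hours: CHECK does not forbid NULL (a CHECK constraint passes when its expression is NULL) → nullable.
- status: no NOT NULL constraint applies → nullable.
- budget: UNIQUE does not imply NOT NULL → nullable.
- level: CHECK does not forbid NULL (a CHECK constraint passes when its expression is NULL) → nullable.
- title: part of the PRIMARY KEY, which implies NOT NULL → not nullable.
- name: UNIQUE does not imply NOT NULL → nullable.
- email: UNIQUE does not imply NOT NULL → nullable.
- salary_id: DEFAULT only fills an omitted column; an explicit NULL is still allowed → nullable.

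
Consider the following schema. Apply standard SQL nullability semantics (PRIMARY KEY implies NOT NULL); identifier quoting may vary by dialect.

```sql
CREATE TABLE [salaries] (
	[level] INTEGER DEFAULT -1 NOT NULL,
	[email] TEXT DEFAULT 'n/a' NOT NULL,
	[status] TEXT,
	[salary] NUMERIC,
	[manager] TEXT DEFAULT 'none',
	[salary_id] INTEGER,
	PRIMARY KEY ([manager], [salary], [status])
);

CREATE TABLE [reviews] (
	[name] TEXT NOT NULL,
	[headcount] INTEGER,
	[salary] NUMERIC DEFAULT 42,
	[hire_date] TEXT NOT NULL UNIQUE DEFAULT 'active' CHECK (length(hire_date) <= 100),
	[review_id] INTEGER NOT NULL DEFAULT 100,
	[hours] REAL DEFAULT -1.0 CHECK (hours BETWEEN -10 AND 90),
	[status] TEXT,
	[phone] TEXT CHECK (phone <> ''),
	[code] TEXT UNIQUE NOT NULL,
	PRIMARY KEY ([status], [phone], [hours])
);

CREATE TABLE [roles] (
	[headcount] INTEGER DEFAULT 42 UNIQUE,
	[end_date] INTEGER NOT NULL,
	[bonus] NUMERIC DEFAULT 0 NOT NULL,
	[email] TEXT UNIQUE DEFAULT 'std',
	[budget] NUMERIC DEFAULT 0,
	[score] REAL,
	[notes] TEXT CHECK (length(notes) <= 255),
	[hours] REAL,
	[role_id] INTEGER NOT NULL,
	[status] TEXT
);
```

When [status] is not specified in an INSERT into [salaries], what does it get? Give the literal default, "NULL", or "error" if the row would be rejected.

status has no DEFAULT clause.
Omitting it would insert NULL, but it is part of the PRIMARY KEY, so the INSERT fails.

error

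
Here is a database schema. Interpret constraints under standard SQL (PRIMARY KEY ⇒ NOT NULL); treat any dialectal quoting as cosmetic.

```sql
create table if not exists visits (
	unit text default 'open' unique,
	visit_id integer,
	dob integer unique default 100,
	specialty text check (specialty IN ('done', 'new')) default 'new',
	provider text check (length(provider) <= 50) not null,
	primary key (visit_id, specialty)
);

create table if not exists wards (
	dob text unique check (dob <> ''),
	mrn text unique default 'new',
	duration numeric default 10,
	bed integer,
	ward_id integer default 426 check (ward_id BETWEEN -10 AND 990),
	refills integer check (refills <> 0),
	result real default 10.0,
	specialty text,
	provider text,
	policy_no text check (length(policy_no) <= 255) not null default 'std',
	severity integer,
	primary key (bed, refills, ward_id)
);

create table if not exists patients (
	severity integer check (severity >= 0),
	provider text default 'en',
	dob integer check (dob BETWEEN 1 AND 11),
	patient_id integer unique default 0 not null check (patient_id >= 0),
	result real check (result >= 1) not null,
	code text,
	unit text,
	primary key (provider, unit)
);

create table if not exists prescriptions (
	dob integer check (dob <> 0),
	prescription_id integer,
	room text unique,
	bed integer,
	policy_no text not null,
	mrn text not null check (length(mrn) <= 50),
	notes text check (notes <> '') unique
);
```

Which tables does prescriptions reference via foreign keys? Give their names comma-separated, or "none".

No column in prescriptions has a REFERENCES clause.

none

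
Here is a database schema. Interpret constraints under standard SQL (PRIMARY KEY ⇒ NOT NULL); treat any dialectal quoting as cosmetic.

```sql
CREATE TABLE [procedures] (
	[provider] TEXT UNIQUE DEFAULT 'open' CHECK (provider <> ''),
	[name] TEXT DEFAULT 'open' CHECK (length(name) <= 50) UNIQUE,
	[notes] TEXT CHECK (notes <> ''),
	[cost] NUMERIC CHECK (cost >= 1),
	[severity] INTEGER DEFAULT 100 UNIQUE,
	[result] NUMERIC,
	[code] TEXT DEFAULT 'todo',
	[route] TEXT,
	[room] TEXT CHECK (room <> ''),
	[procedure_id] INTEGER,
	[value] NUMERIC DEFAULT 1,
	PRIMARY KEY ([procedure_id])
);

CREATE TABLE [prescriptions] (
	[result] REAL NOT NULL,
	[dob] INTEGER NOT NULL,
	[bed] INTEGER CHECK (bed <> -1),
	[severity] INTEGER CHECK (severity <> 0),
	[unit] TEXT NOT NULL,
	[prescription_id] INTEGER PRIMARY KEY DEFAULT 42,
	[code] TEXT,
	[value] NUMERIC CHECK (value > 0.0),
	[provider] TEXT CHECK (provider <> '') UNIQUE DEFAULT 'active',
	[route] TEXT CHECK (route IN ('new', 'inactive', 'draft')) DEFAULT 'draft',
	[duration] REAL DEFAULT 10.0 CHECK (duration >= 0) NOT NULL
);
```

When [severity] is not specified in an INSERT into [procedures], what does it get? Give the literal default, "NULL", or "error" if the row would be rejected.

severity has an explicit DEFAULT 100.
When the column is omitted from an INSERT, that default is used.

100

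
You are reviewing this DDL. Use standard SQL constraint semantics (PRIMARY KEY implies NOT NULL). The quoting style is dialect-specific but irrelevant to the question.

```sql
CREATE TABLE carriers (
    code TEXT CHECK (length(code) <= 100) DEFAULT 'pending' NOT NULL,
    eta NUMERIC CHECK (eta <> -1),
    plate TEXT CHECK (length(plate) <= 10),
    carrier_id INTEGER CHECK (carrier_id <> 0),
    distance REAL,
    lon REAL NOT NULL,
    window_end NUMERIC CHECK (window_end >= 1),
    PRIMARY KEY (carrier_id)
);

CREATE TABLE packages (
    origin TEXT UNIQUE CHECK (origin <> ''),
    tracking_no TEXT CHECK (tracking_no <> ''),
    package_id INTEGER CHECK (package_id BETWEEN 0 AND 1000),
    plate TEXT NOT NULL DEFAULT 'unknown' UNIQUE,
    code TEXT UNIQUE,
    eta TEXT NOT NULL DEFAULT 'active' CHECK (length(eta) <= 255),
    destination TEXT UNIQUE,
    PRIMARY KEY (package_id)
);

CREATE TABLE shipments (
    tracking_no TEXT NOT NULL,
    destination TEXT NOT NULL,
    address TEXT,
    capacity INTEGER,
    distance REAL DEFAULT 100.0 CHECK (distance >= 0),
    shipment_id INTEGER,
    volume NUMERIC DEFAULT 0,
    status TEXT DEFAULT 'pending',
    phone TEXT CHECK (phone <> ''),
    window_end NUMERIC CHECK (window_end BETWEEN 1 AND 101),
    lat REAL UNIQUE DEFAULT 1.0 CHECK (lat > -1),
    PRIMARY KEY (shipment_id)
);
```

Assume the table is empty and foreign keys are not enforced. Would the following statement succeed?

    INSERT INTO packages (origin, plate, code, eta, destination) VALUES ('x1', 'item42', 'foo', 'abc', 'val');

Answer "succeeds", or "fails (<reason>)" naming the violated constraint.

fails (NOT NULL on package_id)

package_id is omitted from the column list and has no DEFAULT, so it would receive NULL.
But package_id is part of the PRIMARY KEY (implied NOT NULL).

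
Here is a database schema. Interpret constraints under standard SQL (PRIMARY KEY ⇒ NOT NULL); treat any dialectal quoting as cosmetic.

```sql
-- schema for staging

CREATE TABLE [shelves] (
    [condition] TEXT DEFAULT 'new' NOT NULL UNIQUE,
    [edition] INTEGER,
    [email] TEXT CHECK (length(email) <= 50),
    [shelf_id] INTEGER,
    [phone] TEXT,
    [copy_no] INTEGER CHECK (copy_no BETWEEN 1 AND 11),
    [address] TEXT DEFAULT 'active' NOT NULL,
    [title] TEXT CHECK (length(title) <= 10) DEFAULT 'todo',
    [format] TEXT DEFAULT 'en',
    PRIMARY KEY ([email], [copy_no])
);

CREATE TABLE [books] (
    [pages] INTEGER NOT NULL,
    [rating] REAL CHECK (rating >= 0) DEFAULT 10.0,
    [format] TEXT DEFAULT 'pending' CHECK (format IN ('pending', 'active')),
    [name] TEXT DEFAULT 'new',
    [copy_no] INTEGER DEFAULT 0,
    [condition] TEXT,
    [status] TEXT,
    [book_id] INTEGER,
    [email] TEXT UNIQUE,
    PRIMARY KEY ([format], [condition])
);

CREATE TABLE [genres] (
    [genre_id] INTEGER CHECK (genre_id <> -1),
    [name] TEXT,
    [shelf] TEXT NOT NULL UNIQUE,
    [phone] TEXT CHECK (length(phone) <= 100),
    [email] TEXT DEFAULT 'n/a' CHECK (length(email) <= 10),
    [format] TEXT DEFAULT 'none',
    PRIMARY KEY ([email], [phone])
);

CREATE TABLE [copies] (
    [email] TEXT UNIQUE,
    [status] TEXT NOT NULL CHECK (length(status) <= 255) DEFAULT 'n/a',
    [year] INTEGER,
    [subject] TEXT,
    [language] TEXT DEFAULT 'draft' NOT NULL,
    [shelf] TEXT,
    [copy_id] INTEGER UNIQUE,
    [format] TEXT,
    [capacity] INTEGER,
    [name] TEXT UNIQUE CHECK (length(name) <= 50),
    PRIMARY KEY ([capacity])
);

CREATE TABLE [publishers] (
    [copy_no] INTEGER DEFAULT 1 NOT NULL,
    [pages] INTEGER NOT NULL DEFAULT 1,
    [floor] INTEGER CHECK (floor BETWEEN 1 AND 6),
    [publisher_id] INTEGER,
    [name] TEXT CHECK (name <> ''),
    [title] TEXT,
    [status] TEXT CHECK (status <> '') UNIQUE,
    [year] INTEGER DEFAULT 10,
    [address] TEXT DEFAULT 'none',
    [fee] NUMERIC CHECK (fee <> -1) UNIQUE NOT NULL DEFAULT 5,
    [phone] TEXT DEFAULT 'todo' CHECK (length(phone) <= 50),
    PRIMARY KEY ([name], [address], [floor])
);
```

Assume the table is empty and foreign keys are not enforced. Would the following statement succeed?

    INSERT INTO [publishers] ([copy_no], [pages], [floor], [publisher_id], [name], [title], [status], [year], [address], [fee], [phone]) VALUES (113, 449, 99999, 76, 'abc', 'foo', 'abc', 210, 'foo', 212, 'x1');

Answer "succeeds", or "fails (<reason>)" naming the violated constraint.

The value 99999 for floor violates CHECK (floor BETWEEN 1 AND 6).

fails (CHECK on floor)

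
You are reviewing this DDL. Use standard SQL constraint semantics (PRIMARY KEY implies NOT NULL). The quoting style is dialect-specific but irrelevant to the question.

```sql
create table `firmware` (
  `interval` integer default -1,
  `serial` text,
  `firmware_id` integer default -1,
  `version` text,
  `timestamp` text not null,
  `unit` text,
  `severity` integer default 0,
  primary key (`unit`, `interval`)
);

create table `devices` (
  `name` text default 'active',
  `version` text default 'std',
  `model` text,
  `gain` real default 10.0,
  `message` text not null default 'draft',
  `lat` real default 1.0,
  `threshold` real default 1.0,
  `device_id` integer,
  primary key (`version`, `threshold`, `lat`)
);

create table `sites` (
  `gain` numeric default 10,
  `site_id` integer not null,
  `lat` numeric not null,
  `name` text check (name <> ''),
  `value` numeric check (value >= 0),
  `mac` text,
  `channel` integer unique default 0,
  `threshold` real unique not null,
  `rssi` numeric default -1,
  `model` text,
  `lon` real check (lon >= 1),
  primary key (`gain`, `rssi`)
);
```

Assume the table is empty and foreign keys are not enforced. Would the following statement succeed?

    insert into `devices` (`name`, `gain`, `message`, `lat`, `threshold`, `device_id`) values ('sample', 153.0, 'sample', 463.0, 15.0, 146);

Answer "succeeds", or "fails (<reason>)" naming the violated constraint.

succeeds

NOT NULL columns: lat is supplied; message is supplied; threshold is supplied; version defaults to 'std'.
No constraint is violated.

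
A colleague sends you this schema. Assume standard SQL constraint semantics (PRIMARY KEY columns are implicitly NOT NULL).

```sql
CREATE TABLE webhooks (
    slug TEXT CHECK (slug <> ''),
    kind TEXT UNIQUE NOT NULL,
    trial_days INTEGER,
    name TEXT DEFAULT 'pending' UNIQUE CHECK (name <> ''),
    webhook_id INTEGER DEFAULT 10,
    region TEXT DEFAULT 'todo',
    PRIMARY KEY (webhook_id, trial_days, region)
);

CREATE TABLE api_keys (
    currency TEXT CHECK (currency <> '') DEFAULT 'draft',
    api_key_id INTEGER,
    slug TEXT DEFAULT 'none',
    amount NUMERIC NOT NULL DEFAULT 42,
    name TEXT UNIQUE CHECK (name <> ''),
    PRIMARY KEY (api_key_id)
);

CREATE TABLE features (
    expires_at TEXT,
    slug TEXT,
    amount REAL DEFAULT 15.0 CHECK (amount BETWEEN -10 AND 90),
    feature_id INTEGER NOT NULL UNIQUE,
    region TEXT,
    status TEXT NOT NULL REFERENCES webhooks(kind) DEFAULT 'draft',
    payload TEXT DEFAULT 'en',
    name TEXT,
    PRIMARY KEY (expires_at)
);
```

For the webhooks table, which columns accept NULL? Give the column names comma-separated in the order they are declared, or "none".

slug, name

- slug: CHECK does not forbid NULL (a CHECK constraint passes when its expression is NULL) → nullable.
- kind: declared NOT NULL → not nullable.
- trial_days: part of the PRIMARY KEY, which implies NOT NULL → not nullable.
- name: CHECK does not forbid NULL (a CHECK constraint passes when its expression is NULL) → nullable.
- webhook_id: part of the PRIMARY KEY, which implies NOT NULL → not nullable.
- region: part of the PRIMARY KEY, which implies NOT NULL → not nullable.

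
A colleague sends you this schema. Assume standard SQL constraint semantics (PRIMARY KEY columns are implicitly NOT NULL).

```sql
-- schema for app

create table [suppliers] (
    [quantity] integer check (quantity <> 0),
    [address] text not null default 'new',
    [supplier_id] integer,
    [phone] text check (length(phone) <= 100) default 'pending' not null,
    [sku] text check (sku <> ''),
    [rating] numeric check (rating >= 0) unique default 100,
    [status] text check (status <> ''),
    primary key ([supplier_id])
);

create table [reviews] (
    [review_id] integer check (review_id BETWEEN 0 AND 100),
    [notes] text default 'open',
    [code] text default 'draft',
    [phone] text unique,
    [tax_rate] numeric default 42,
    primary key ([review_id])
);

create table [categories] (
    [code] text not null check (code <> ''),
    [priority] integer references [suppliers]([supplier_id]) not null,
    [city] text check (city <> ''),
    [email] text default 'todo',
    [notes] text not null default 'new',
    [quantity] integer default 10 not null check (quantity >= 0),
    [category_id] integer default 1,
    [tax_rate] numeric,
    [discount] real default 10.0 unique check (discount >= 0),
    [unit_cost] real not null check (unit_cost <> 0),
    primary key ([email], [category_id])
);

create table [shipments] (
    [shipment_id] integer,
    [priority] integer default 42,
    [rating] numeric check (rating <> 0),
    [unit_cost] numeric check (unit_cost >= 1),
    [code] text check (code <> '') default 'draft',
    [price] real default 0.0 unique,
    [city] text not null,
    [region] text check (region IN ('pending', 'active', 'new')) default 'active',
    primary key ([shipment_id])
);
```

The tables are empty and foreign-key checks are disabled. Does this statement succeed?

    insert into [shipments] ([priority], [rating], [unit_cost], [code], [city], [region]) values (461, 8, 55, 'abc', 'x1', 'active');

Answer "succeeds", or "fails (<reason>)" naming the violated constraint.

shipment_id is omitted from the column list and has no DEFAULT, so it would receive NULL.
But shipment_id is part of the PRIMARY KEY (implied NOT NULL).

fails (NOT NULL on shipment_id)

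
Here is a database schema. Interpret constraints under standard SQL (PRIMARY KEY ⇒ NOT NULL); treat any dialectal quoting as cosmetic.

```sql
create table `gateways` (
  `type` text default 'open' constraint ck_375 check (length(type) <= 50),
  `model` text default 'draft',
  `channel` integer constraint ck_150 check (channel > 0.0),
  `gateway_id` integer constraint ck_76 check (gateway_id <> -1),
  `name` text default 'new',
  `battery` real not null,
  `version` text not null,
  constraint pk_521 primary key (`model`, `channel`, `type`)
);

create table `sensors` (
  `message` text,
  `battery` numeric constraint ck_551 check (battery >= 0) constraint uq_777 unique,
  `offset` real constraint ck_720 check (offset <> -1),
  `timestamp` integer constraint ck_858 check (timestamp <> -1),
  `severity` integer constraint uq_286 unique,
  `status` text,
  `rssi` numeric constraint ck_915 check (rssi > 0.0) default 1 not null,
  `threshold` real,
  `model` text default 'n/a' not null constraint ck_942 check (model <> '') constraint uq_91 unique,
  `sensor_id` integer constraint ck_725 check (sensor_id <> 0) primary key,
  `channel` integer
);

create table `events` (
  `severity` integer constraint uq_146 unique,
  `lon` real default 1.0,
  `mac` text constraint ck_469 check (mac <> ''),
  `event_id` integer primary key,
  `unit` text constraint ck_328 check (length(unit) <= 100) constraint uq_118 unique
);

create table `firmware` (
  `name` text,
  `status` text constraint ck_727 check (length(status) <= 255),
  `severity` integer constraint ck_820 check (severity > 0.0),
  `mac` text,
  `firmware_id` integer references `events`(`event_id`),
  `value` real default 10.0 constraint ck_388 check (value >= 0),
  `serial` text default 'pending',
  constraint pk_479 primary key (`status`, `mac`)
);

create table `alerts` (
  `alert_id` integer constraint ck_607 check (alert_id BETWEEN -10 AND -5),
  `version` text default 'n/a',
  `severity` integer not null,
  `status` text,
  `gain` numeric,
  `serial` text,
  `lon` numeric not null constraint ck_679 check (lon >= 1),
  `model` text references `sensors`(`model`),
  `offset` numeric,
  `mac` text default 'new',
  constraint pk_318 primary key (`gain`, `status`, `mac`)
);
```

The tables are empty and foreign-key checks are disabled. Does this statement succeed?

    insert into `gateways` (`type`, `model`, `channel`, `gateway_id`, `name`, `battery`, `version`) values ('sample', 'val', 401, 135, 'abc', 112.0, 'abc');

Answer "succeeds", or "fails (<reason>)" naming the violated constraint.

succeeds

NOT NULL columns: battery is supplied; channel is supplied; model is supplied; type is supplied; version is supplied.
CHECK constraints: 'sample' satisfies (length(type) <= 50); 401 satisfies (channel > 0.0); 135 satisfies (gateway_id <> -1).
No constraint is violated.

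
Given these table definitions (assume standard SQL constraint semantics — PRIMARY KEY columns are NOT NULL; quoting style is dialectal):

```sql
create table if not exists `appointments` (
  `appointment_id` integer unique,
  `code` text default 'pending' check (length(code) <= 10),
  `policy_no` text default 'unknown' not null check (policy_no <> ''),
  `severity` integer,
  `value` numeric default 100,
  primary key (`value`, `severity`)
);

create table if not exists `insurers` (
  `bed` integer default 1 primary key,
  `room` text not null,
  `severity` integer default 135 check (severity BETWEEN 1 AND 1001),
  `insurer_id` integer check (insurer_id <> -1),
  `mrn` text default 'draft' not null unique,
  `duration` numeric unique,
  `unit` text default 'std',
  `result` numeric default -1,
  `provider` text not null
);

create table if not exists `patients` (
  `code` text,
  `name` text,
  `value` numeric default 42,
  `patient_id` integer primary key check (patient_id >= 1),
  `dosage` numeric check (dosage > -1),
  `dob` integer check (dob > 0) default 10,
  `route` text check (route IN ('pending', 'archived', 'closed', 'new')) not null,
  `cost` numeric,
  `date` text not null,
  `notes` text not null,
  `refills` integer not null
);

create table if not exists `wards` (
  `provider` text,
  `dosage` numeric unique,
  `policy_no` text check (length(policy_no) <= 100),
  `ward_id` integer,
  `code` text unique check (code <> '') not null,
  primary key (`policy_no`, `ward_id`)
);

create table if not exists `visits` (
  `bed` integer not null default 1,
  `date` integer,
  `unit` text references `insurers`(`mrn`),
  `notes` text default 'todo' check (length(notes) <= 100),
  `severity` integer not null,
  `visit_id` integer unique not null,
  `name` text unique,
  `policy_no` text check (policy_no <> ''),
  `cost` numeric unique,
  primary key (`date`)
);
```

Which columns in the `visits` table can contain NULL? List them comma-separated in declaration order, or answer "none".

- bed: declared NOT NULL → not nullable.
- date: part of the PRIMARY KEY, which implies NOT NULL → not nullable.
- unit: a foreign key column may be NULL unless separately constrained → nullable.
- notes: CHECK does not forbid NULL (a CHECK constraint passes when its expression is NULL) → nullable.
- severity: declared NOT NULL → not nullable.
- visit_id: declared NOT NULL → not nullable.
- name: UNIQUE does not imply NOT NULL → nullable.
- policy_no: CHECK does not forbid NULL (a CHECK constraint passes when its expression is NULL) → nullable.
- cost: UNIQUE does not imply NOT NULL → nullable.

unit, notes, name, policy_no, cost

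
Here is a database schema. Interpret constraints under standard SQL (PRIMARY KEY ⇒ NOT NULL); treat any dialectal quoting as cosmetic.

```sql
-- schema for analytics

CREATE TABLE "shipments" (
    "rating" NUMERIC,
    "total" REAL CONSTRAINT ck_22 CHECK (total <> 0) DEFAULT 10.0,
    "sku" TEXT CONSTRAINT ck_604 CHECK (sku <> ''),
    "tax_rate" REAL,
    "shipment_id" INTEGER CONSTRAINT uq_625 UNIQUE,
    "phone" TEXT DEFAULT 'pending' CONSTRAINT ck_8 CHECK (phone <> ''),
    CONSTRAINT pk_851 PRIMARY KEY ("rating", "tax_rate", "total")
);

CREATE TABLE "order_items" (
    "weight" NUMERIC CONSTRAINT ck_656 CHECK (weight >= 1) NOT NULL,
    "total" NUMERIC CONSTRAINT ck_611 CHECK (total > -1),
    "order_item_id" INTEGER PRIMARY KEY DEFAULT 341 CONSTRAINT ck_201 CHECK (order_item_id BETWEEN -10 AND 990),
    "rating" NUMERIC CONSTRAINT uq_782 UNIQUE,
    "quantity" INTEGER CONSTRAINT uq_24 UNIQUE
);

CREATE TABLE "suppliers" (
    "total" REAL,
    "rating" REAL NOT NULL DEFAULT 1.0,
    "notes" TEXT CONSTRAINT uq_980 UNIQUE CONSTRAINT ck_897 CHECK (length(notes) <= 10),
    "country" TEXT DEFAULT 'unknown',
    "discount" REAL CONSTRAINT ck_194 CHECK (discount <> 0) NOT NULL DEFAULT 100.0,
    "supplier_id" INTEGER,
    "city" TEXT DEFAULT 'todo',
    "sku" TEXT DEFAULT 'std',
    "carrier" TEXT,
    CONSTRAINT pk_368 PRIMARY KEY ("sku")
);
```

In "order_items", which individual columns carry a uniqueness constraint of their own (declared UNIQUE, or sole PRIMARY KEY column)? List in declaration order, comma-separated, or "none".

- weight: no UNIQUE or single-column PK constraint.
- total: no UNIQUE or single-column PK constraint.
- order_item_id: single-column PRIMARY KEY → unique.
- rating: declared UNIQUE → unique.
- quantity: declared UNIQUE → unique.

order_item_id, rating, quantity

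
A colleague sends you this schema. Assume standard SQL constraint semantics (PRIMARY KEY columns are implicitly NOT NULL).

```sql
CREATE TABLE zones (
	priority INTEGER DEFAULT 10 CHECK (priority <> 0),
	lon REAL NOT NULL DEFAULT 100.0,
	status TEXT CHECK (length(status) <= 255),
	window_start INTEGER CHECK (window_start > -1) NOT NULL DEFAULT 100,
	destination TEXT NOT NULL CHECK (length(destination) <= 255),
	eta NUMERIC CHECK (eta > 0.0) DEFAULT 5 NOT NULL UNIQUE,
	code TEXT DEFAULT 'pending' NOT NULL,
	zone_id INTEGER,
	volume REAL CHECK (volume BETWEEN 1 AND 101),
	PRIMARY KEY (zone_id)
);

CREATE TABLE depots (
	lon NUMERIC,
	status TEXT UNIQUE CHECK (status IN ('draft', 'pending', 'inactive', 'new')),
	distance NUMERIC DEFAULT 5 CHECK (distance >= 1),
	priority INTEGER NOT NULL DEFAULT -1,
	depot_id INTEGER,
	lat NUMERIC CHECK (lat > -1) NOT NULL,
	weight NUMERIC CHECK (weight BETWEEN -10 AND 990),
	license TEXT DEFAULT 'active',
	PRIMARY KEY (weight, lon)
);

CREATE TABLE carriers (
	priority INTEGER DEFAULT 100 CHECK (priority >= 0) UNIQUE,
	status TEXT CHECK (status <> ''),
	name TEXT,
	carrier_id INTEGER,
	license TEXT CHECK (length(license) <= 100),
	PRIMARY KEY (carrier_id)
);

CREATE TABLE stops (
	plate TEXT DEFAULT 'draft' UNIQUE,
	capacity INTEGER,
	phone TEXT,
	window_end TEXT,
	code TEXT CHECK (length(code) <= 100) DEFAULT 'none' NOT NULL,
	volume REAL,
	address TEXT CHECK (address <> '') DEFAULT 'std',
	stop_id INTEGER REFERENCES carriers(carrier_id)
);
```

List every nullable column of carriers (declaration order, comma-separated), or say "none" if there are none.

- priority: CHECK does not forbid NULL (a CHECK constraint passes when its expression is NULL) → nullable.
- status: CHECK does not forbid NULL (a CHECK constraint passes when its expression is NULL) → nullable.
- name: no NOT NULL constraint applies → nullable.
- carrier_id: part of the PRIMARY KEY, which implies NOT NULL → not nullable.
- license: CHECK does not forbid NULL (a CHECK constraint passes when its expression is NULL) → nullable.

priority, status, name, license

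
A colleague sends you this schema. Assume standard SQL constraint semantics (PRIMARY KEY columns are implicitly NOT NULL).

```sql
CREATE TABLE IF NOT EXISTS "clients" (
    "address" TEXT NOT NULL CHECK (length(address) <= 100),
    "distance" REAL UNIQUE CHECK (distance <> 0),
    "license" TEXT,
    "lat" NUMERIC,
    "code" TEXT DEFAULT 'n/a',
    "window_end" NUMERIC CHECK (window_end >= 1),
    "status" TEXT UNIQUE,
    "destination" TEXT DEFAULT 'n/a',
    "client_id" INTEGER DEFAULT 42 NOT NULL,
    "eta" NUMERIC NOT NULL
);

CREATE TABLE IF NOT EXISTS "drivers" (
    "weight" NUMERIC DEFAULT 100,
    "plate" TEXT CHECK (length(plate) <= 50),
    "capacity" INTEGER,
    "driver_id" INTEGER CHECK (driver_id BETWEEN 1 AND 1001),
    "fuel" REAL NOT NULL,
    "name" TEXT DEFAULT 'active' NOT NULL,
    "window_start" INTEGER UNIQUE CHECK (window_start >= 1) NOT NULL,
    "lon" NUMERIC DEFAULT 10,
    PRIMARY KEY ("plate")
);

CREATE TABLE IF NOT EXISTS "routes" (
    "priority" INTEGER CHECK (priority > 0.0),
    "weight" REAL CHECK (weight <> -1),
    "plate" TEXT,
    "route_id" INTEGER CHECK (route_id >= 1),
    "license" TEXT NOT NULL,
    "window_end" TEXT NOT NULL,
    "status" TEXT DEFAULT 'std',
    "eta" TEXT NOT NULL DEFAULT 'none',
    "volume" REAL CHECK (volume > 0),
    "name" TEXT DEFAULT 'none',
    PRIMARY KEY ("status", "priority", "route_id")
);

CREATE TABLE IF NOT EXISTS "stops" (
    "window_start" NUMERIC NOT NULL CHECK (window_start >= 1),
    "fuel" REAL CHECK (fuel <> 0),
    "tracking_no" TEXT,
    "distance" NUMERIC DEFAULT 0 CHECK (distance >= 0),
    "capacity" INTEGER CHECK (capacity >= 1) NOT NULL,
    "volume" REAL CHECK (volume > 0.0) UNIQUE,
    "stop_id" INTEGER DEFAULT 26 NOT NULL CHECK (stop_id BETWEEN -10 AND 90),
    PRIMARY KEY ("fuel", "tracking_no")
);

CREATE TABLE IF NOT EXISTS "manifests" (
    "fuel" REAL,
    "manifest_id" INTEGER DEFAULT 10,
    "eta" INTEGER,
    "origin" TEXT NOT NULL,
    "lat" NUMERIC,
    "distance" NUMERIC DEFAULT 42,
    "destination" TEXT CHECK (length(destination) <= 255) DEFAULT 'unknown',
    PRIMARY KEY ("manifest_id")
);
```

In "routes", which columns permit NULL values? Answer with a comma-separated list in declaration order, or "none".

weight, plate, volume, name

- priority: part of the PRIMARY KEY, which implies NOT NULL → not nullable.
- weight: CHECK does not forbid NULL (a CHECK constraint passes when its expression is NULL) → nullable.
- plate: no NOT NULL constraint applies → nullable.
- route_id: part of the PRIMARY KEY, which implies NOT NULL → not nullable.
- license: declared NOT NULL → not nullable.
- window_end: declared NOT NULL → not nullable.
- status: part of the PRIMARY KEY, which implies NOT NULL → not nullable.
- eta: declared NOT NULL → not nullable.
- volume: CHECK does not forbid NULL (a CHECK constraint passes when its expression is NULL) → nullable.
- name: DEFAULT only fills an omitted column; an explicit NULL is still allowed → nullable.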